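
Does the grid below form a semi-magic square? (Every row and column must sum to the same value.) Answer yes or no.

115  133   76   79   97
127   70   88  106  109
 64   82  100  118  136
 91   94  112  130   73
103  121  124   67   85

Row 1: 115 + 133 + 76 + 79 + 97 = 500.
Row 2: 127 + 70 + 88 + 106 + 109 = 500.
Row 3: 64 + 82 + 100 + 118 + 136 = 500.
Row 4: 91 + 94 + 112 + 130 + 73 = 500.
Row 5: 103 + 121 + 124 + 67 + 85 = 500.
Column 1: 115 + 127 + 64 + 91 + 103 = 500.
Column 2: 133 + 70 + 82 + 94 + 121 = 500.
Column 3: 76 + 88 + 100 + 112 + 124 = 500.
Column 4: 79 + 106 + 118 + 130 + 67 = 500.
Column 5: 97 + 109 + 136 + 73 + 85 = 500.
All lines sum to 500.

Yes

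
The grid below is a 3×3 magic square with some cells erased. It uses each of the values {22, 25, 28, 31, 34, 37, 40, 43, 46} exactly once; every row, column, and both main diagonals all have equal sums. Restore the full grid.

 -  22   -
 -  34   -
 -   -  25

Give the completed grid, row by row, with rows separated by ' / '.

The 9 entries sum to 306, so each line sums to 306/3 = 102.
The remaining cell in column 2 is (3,2) = 102 − 56 = 46.
Using main diagonal: 34 + 25 + ? → (1,1) = 102 − 59 = 43.
Row 1: 43 + 22 + ? = 102, so (1,3) = 37.
From row 3, 102 − (46 + 25) gives (3,1) = 31.
From column 1, 102 − (43 + 31) gives (2,1) = 28.
The remaining cell in column 3 is (2,3) = 102 − 62 = 40.

43 22 37 / 28 34 40 / 31 46 25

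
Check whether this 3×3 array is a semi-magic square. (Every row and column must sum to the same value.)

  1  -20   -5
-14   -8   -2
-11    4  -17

Yes

Row 1: 1 + (-20) + (-5) = -24.
Row 2: -14 + (-8) + (-2) = -24.
Row 3: -11 + 4 + (-17) = -24.
Column 1: 1 + (-14) + (-11) = -24.
Column 2: -20 + (-8) + 4 = -24.
Column 3: -5 + (-2) + (-17) = -24.
All lines sum to -24.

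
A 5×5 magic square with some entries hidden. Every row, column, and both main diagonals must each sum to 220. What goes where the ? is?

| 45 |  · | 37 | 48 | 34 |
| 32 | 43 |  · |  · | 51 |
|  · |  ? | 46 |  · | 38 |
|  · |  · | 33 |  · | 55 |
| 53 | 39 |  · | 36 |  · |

Using row 1: 45 + 37 + 48 + 34 + ? → (1,2) = 220 − 164 = 56.
Column 5 must total 220; the given cells sum to 178, so (5,5) = 42.
Main diagonal: 45 + 43 + 46 + 42 + ? = 220, so (4,4) = 44.
From row 5, 220 − (53 + 39 + 36 + 42) gives (5,3) = 50.
Column 3: 37 + 46 + 33 + 50 + ? = 220, so (2,3) = 54.
Row 2: 32 + 43 + 54 + 51 + ? = 220, so (2,4) = 40.
Column 4 needs 220; the known cells sum to 168, so (3,4) = 52.
From anti-diagonal, 220 − (34 + 40 + 46 + 53) gives (4,2) = 47.
Row 4 needs 220; the known cells sum to 179, so (4,1) = 41.
Column 1 needs 220; the known cells sum to 171, so (3,1) = 49.
Column 2 must total 220; the given cells sum to 185, so (3,2) = 35.

35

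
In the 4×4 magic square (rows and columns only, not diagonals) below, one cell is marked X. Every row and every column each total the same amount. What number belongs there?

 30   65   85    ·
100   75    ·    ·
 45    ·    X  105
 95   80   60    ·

Column 1 is complete and sums to 270; that is the magic constant.
Using row 1: 30 + 65 + 85 + ? → (1,4) = 270 − 180 = 90.
Row 4: 95 + 80 + 60 + ? = 270, so (4,4) = 35.
Using column 2: 65 + 75 + 80 + ? → (3,2) = 270 − 220 = 50.
Column 4 needs 270; the known cells sum to 230, so (2,4) = 40.
Using row 2: 100 + 75 + 40 + ? → (2,3) = 270 − 215 = 55.
Row 3 must total 270; the given cells sum to 200, so (3,3) = 70.

70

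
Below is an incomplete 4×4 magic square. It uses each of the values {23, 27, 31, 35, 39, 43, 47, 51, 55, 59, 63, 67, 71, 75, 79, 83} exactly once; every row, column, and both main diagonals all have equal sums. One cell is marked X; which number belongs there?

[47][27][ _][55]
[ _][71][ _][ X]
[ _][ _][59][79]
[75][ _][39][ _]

The 16 entries sum to 848, so each line sums to 848/4 = 212.
Using row 1: 47 + 27 + 55 + ? → (1,3) = 212 − 129 = 83.
Column 3 must total 212; the given cells sum to 181, so (2,3) = 31.
The remaining cell in main diagonal is (4,4) = 212 − 177 = 35.
From anti-diagonal, 212 − (55 + 31 + 75) gives (3,2) = 51.
The remaining cell in row 3 is (3,1) = 212 − 189 = 23.
Row 4: 75 + 39 + 35 + ? = 212, so (4,2) = 63.
Column 1 needs 212; the known cells sum to 145, so (2,1) = 67.
Column 4 needs 212; the known cells sum to 169, so (2,4) = 43.

43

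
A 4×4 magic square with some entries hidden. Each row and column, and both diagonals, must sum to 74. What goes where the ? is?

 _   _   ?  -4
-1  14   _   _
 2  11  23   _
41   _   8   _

Using row 3: 2 + 11 + 23 + ? → (3,4) = 74 − 36 = 38.
Using column 1: -1 + 2 + 41 + ? → (1,1) = 74 − 42 = 32.
Using main diagonal: 32 + 14 + 23 + ? → (4,4) = 74 − 69 = 5.
The remaining cell in anti-diagonal is (2,3) = 74 − 48 = 26.
Using row 2: -1 + 14 + 26 + ? → (2,4) = 74 − 39 = 35.
Row 4: 41 + 8 + 5 + ? = 74, so (4,2) = 20.
The remaining cell in column 2 is (1,2) = 74 − 45 = 29.
From column 3, 74 − (26 + 23 + 8) gives (1,3) = 17.

17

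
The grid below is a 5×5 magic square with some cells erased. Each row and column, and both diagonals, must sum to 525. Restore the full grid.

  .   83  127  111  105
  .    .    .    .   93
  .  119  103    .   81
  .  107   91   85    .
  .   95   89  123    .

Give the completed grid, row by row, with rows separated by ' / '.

99 83 127 111 105 / 87 121 115 109 93 / 125 119 103 97 81 / 113 107 91 85 129 / 101 95 89 123 117

Row 1 must total 525; the given cells sum to 426, so (1,1) = 99.
Column 2 needs 525; the known cells sum to 404, so (2,2) = 121.
Column 3: 127 + 103 + 91 + 89 + ? = 525, so (2,3) = 115.
Using main diagonal: 99 + 121 + 103 + 85 + ? → (5,5) = 525 − 408 = 117.
Row 5 must total 525; the given cells sum to 424, so (5,1) = 101.
The remaining cell in column 5 is (4,5) = 525 − 396 = 129.
The remaining cell in anti-diagonal is (2,4) = 525 − 416 = 109.
Row 2 needs 525; the known cells sum to 438, so (2,1) = 87.
The remaining cell in row 4 is (4,1) = 525 − 412 = 113.
Column 1 needs 525; the known cells sum to 400, so (3,1) = 125.
From column 4, 525 − (111 + 109 + 85 + 123) gives (3,4) = 97.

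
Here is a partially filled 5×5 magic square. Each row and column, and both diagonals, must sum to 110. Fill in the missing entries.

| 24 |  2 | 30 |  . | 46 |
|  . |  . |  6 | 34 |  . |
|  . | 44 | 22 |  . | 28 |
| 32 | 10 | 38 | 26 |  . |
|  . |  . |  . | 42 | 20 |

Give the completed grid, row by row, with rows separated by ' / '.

From row 1, 110 − (24 + 2 + 30 + 46) gives (1,4) = 8.
Row 4: 32 + 10 + 38 + 26 + ? = 110, so (4,5) = 4.
From column 3, 110 − (30 + 6 + 22 + 38) gives (5,3) = 14.
Using column 4: 8 + 34 + 26 + 42 + ? → (3,4) = 110 − 110 = 0.
Column 5 needs 110; the known cells sum to 98, so (2,5) = 12.
From main diagonal, 110 − (24 + 22 + 26 + 20) gives (2,2) = 18.
From anti-diagonal, 110 − (46 + 34 + 22 + 10) gives (5,1) = -2.
Row 2: 18 + 6 + 34 + 12 + ? = 110, so (2,1) = 40.
The remaining cell in row 3 is (3,1) = 110 − 94 = 16.
Row 5 must total 110; the given cells sum to 74, so (5,2) = 36.

24 2 30 8 46 / 40 18 6 34 12 / 16 44 22 0 28 / 32 10 38 26 4 / -2 36 14 42 20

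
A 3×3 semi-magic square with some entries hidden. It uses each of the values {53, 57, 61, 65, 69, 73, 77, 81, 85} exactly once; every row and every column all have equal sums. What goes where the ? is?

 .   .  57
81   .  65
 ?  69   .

53

The 9 entries sum to 621, so each line sums to 621/3 = 207.
The remaining cell in row 2 is (2,2) = 207 − 146 = 61.
Column 2 must total 207; the given cells sum to 130, so (1,2) = 77.
Column 3 must total 207; the given cells sum to 122, so (3,3) = 85.
The remaining cell in row 1 is (1,1) = 207 − 134 = 73.
Row 3 needs 207; the known cells sum to 154, so (3,1) = 53.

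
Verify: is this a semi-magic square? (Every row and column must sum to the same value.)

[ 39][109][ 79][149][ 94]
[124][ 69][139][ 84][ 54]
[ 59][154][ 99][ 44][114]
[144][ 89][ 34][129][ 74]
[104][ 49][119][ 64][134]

Row 1: 39 + 109 + 79 + 149 + 94 = 470.
Row 2: 124 + 69 + 139 + 84 + 54 = 470.
Row 3: 59 + 154 + 99 + 44 + 114 = 470.
Row 4: 144 + 89 + 34 + 129 + 74 = 470.
Row 5: 104 + 49 + 119 + 64 + 134 = 470.
Column 1: 39 + 124 + 59 + 144 + 104 = 470.
Column 2: 109 + 69 + 154 + 89 + 49 = 470.
Column 3: 79 + 139 + 99 + 34 + 119 = 470.
Column 4: 149 + 84 + 44 + 129 + 64 = 470.
Column 5: 94 + 54 + 114 + 74 + 134 = 470.
All lines sum to 470.

Yes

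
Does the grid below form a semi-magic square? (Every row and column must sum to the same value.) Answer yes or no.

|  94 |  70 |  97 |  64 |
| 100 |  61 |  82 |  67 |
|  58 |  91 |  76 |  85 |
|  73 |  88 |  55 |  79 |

Row 1: 94 + 70 + 97 + 64 = 325.
Row 2: 100 + 61 + 82 + 67 = 310.
Row 3: 58 + 91 + 76 + 85 = 310.
Row 4: 73 + 88 + 55 + 79 = 295.
Column 1: 94 + 100 + 58 + 73 = 325.
Column 2: 70 + 61 + 91 + 88 = 310.
Column 3: 97 + 82 + 76 + 55 = 310.
Column 4: 64 + 67 + 85 + 79 = 295.

No — column 4 sums to 295 but row 1 sums to 325.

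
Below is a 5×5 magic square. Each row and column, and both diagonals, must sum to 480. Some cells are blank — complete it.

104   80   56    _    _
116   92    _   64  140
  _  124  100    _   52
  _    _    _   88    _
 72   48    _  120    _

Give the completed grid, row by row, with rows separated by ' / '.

From row 2, 480 − (116 + 92 + 64 + 140) gives (2,3) = 68.
Using column 2: 80 + 92 + 124 + 48 + ? → (4,2) = 480 − 344 = 136.
Main diagonal: 104 + 92 + 100 + 88 + ? = 480, so (5,5) = 96.
From anti-diagonal, 480 − (64 + 100 + 136 + 72) gives (1,5) = 108.
Row 1 needs 480; the known cells sum to 348, so (1,4) = 132.
Using row 5: 72 + 48 + 120 + 96 + ? → (5,3) = 480 − 336 = 144.
The remaining cell in column 3 is (4,3) = 480 − 368 = 112.
From column 4, 480 − (132 + 64 + 88 + 120) gives (3,4) = 76.
Column 5: 108 + 140 + 52 + 96 + ? = 480, so (4,5) = 84.
Using row 3: 124 + 100 + 76 + 52 + ? → (3,1) = 480 − 352 = 128.
Using row 4: 136 + 112 + 88 + 84 + ? → (4,1) = 480 − 420 = 60.

104 80 56 132 108 / 116 92 68 64 140 / 128 124 100 76 52 / 60 136 112 88 84 / 72 48 144 120 96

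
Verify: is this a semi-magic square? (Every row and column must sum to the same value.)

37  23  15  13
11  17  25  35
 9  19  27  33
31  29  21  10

No — column 4 sums to 91 but row 1 sums to 88.

Row 1: 37 + 23 + 15 + 13 = 88.
Row 2: 11 + 17 + 25 + 35 = 88.
Row 3: 9 + 19 + 27 + 33 = 88.
Row 4: 31 + 29 + 21 + 10 = 91.
Column 1: 37 + 11 + 9 + 31 = 88.
Column 2: 23 + 17 + 19 + 29 = 88.
Column 3: 15 + 25 + 27 + 21 = 88.
Column 4: 13 + 35 + 33 + 10 = 91.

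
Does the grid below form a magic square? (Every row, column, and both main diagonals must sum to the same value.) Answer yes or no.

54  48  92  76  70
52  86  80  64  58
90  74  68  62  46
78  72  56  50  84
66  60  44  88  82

Row 1: 54 + 48 + 92 + 76 + 70 = 340.
Row 2: 52 + 86 + 80 + 64 + 58 = 340.
Row 3: 90 + 74 + 68 + 62 + 46 = 340.
Row 4: 78 + 72 + 56 + 50 + 84 = 340.
Row 5: 66 + 60 + 44 + 88 + 82 = 340.
Column 1: 54 + 52 + 90 + 78 + 66 = 340.
Column 2: 48 + 86 + 74 + 72 + 60 = 340.
Column 3: 92 + 80 + 68 + 56 + 44 = 340.
Column 4: 76 + 64 + 62 + 50 + 88 = 340.
Column 5: 70 + 58 + 46 + 84 + 82 = 340.
Main diagonal: 54 + 86 + 68 + 50 + 82 = 340.
Anti-diagonal: 70 + 64 + 68 + 72 + 66 = 340.
All lines sum to 340.

Yes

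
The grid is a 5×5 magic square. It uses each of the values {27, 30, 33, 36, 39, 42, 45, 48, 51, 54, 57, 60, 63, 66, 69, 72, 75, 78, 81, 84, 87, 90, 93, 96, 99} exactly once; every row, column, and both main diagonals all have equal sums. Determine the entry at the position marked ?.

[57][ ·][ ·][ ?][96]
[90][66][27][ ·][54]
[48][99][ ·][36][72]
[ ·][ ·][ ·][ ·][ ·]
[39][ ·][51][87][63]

45

The 25 entries sum to 1575, so each line sums to 1575/5 = 315.
Using row 2: 90 + 66 + 27 + 54 + ? → (2,4) = 315 − 237 = 78.
Row 3 needs 315; the known cells sum to 255, so (3,3) = 60.
The remaining cell in row 5 is (5,2) = 315 − 240 = 75.
The remaining cell in column 1 is (4,1) = 315 − 234 = 81.
From column 5, 315 − (96 + 54 + 72 + 63) gives (4,5) = 30.
Main diagonal must total 315; the given cells sum to 246, so (4,4) = 69.
From anti-diagonal, 315 − (96 + 78 + 60 + 39) gives (4,2) = 42.
Row 4: 81 + 42 + 69 + 30 + ? = 315, so (4,3) = 93.
From column 2, 315 − (66 + 99 + 42 + 75) gives (1,2) = 33.
The remaining cell in column 3 is (1,3) = 315 − 231 = 84.
The remaining cell in column 4 is (1,4) = 315 − 270 = 45.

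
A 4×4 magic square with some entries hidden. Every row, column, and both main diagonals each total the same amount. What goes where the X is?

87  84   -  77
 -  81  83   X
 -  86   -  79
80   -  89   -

88

Anti-diagonal is complete and sums to 326; that is the magic constant.
Using row 1: 87 + 84 + 77 + ? → (1,3) = 326 − 248 = 78.
Column 2 needs 326; the known cells sum to 251, so (4,2) = 75.
From column 3, 326 − (78 + 83 + 89) gives (3,3) = 76.
Main diagonal: 87 + 81 + 76 + ? = 326, so (4,4) = 82.
Using row 3: 86 + 76 + 79 + ? → (3,1) = 326 − 241 = 85.
Using column 1: 87 + 85 + 80 + ? → (2,1) = 326 − 252 = 74.
From column 4, 326 − (77 + 79 + 82) gives (2,4) = 88.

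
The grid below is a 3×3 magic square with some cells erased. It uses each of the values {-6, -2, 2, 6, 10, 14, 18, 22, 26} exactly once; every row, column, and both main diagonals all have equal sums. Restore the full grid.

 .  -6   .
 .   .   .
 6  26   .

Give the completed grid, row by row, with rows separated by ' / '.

The 9 entries sum to 90, so each line sums to 90/3 = 30.
From row 3, 30 − (6 + 26) gives (3,3) = -2.
Column 2 needs 30; the known cells sum to 20, so (2,2) = 10.
The remaining cell in main diagonal is (1,1) = 30 − 8 = 22.
From anti-diagonal, 30 − (10 + 6) gives (1,3) = 14.
Column 1 needs 30; the known cells sum to 28, so (2,1) = 2.
Column 3 needs 30; the known cells sum to 12, so (2,3) = 18.

22 -6 14 / 2 10 18 / 6 26 -2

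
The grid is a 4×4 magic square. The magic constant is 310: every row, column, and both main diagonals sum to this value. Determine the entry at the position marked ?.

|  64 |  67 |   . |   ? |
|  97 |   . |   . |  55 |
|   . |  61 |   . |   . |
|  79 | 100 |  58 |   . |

The remaining cell in row 4 is (4,4) = 310 − 237 = 73.
Using column 1: 64 + 97 + 79 + ? → (3,1) = 310 − 240 = 70.
Column 2 needs 310; the known cells sum to 228, so (2,2) = 82.
Using main diagonal: 64 + 82 + 73 + ? → (3,3) = 310 − 219 = 91.
Row 2 needs 310; the known cells sum to 234, so (2,3) = 76.
Row 3 must total 310; the given cells sum to 222, so (3,4) = 88.
Using column 3: 76 + 91 + 58 + ? → (1,3) = 310 − 225 = 85.
Column 4: 55 + 88 + 73 + ? = 310, so (1,4) = 94.

94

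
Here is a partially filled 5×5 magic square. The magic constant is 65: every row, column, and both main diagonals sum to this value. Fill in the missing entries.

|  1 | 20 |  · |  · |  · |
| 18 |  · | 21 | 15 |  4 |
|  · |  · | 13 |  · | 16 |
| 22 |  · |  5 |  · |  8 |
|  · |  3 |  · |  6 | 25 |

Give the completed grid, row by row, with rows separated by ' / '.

1 20 9 23 12 / 18 7 21 15 4 / 10 24 13 2 16 / 22 11 5 19 8 / 14 3 17 6 25

Using row 2: 18 + 21 + 15 + 4 + ? → (2,2) = 65 − 58 = 7.
Column 5: 4 + 16 + 8 + 25 + ? = 65, so (1,5) = 12.
From main diagonal, 65 − (1 + 7 + 13 + 25) gives (4,4) = 19.
The remaining cell in row 4 is (4,2) = 65 − 54 = 11.
The remaining cell in column 2 is (3,2) = 65 − 41 = 24.
Anti-diagonal: 12 + 15 + 13 + 11 + ? = 65, so (5,1) = 14.
Using row 5: 14 + 3 + 6 + 25 + ? → (5,3) = 65 − 48 = 17.
Column 1 needs 65; the known cells sum to 55, so (3,1) = 10.
Column 3: 21 + 13 + 5 + 17 + ? = 65, so (1,3) = 9.
Row 1: 1 + 20 + 9 + 12 + ? = 65, so (1,4) = 23.
Row 3 must total 65; the given cells sum to 63, so (3,4) = 2.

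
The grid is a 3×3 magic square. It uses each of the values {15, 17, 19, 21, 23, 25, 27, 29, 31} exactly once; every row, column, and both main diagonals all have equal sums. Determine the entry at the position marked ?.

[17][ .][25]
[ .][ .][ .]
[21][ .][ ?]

The 9 entries sum to 207, so each line sums to 207/3 = 69.
Using row 1: 17 + 25 + ? → (1,2) = 69 − 42 = 27.
Column 1 needs 69; the known cells sum to 38, so (2,1) = 31.
The remaining cell in anti-diagonal is (2,2) = 69 − 46 = 23.
The remaining cell in row 2 is (2,3) = 69 − 54 = 15.
Column 2 must total 69; the given cells sum to 50, so (3,2) = 19.
From column 3, 69 − (25 + 15) gives (3,3) = 29.

29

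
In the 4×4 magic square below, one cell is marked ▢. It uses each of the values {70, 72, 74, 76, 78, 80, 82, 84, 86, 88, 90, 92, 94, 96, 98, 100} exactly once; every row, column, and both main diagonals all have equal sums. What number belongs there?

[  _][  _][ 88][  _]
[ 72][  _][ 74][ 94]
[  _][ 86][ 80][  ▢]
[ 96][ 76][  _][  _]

The 16 entries sum to 1360, so each line sums to 1360/4 = 340.
From row 2, 340 − (72 + 74 + 94) gives (2,2) = 100.
The remaining cell in column 2 is (1,2) = 340 − 262 = 78.
From column 3, 340 − (88 + 74 + 80) gives (4,3) = 98.
From anti-diagonal, 340 − (74 + 86 + 96) gives (1,4) = 84.
Row 1: 78 + 88 + 84 + ? = 340, so (1,1) = 90.
Row 4 must total 340; the given cells sum to 270, so (4,4) = 70.
Using column 1: 90 + 72 + 96 + ? → (3,1) = 340 − 258 = 82.
Using column 4: 84 + 94 + 70 + ? → (3,4) = 340 − 248 = 92.

92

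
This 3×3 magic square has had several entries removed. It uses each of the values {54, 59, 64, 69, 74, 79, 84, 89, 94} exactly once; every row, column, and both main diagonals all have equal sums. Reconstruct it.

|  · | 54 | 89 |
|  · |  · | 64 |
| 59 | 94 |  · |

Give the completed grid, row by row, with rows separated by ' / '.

The 9 entries sum to 666, so each line sums to 666/3 = 222.
Using row 1: 54 + 89 + ? → (1,1) = 222 − 143 = 79.
Row 3: 59 + 94 + ? = 222, so (3,3) = 69.
The remaining cell in column 1 is (2,1) = 222 − 138 = 84.
Using column 2: 54 + 94 + ? → (2,2) = 222 − 148 = 74.

79 54 89 / 84 74 64 / 59 94 69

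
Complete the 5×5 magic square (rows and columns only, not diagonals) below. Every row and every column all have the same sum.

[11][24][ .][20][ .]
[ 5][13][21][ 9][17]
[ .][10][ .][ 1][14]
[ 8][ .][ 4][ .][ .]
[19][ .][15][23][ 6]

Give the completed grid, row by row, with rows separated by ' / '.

Row 2 is already complete: 5 + 13 + 21 + 9 + 17 = 65, so that is the magic constant.
Using row 5: 19 + 15 + 23 + 6 + ? → (5,2) = 65 − 63 = 2.
From column 1, 65 − (11 + 5 + 8 + 19) gives (3,1) = 22.
Using column 2: 24 + 13 + 10 + 2 + ? → (4,2) = 65 − 49 = 16.
From column 4, 65 − (20 + 9 + 1 + 23) gives (4,4) = 12.
The remaining cell in row 3 is (3,3) = 65 − 47 = 18.
From row 4, 65 − (8 + 16 + 4 + 12) gives (4,5) = 25.
Column 3 needs 65; the known cells sum to 58, so (1,3) = 7.
Column 5 needs 65; the known cells sum to 62, so (1,5) = 3.

11 24 7 20 3 / 5 13 21 9 17 / 22 10 18 1 14 / 8 16 4 12 25 / 19 2 15 23 6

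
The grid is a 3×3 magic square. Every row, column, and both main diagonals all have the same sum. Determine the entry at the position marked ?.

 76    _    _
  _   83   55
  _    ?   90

Main diagonal is complete and sums to 249; that is the magic constant.
The remaining cell in row 2 is (2,1) = 249 − 138 = 111.
Column 1 needs 249; the known cells sum to 187, so (3,1) = 62.
Column 3: 55 + 90 + ? = 249, so (1,3) = 104.
Row 1 must total 249; the given cells sum to 180, so (1,2) = 69.
Row 3 must total 249; the given cells sum to 152, so (3,2) = 97.

97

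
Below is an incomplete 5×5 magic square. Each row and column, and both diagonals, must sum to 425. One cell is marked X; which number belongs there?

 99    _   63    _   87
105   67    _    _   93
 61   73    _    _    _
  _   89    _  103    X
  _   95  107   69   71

Row 5 must total 425; the given cells sum to 342, so (5,1) = 83.
Column 1: 99 + 105 + 61 + 83 + ? = 425, so (4,1) = 77.
The remaining cell in column 2 is (1,2) = 425 − 324 = 101.
From main diagonal, 425 − (99 + 67 + 103 + 71) gives (3,3) = 85.
The remaining cell in anti-diagonal is (2,4) = 425 − 344 = 81.
The remaining cell in row 1 is (1,4) = 425 − 350 = 75.
The remaining cell in row 2 is (2,3) = 425 − 346 = 79.
Column 3 needs 425; the known cells sum to 334, so (4,3) = 91.
Column 4 must total 425; the given cells sum to 328, so (3,4) = 97.
The remaining cell in row 3 is (3,5) = 425 − 316 = 109.
Row 4: 77 + 89 + 91 + 103 + ? = 425, so (4,5) = 65.

65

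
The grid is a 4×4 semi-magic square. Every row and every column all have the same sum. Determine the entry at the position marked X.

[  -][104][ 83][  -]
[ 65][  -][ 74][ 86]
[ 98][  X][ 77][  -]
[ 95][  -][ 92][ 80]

Column 3 is complete and sums to 326; that is the magic constant.
From row 2, 326 − (65 + 74 + 86) gives (2,2) = 101.
Row 4 must total 326; the given cells sum to 267, so (4,2) = 59.
Using column 1: 65 + 98 + 95 + ? → (1,1) = 326 − 258 = 68.
From column 2, 326 − (104 + 101 + 59) gives (3,2) = 62.

62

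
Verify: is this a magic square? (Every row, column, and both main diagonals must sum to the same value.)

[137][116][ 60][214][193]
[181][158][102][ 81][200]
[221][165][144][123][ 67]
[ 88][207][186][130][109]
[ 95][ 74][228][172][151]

No — column 5 sums to 720 but row 2 sums to 722.

Row 1: 137 + 116 + 60 + 214 + 193 = 720.
Row 2: 181 + 158 + 102 + 81 + 200 = 722.
Row 3: 221 + 165 + 144 + 123 + 67 = 720.
Row 4: 88 + 207 + 186 + 130 + 109 = 720.
Row 5: 95 + 74 + 228 + 172 + 151 = 720.
Column 1: 137 + 181 + 221 + 88 + 95 = 722.
Column 2: 116 + 158 + 165 + 207 + 74 = 720.
Column 3: 60 + 102 + 144 + 186 + 228 = 720.
Column 4: 214 + 81 + 123 + 130 + 172 = 720.
Column 5: 193 + 200 + 67 + 109 + 151 = 720.
Main diagonal: 137 + 158 + 144 + 130 + 151 = 720.
Anti-diagonal: 193 + 81 + 144 + 207 + 95 = 720.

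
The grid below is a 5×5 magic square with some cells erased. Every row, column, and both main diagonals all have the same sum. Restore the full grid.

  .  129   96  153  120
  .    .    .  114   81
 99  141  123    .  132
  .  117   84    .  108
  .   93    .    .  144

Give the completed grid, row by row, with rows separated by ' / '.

87 129 96 153 120 / 138 105 147 114 81 / 99 141 123 90 132 / 150 117 84 126 108 / 111 93 135 102 144

Column 5 is already complete: 120 + 81 + 132 + 108 + 144 = 585, so that is the magic constant.
From row 1, 585 − (129 + 96 + 153 + 120) gives (1,1) = 87.
Row 3 needs 585; the known cells sum to 495, so (3,4) = 90.
Column 2 must total 585; the given cells sum to 480, so (2,2) = 105.
Using main diagonal: 87 + 105 + 123 + 144 + ? → (4,4) = 585 − 459 = 126.
Anti-diagonal must total 585; the given cells sum to 474, so (5,1) = 111.
Row 4 must total 585; the given cells sum to 435, so (4,1) = 150.
Column 1 needs 585; the known cells sum to 447, so (2,1) = 138.
Column 4 must total 585; the given cells sum to 483, so (5,4) = 102.
The remaining cell in row 2 is (2,3) = 585 − 438 = 147.
Row 5: 111 + 93 + 102 + 144 + ? = 585, so (5,3) = 135.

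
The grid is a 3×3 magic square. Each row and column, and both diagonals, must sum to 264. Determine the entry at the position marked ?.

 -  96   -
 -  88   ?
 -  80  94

Row 3 must total 264; the given cells sum to 174, so (3,1) = 90.
Main diagonal: 88 + 94 + ? = 264, so (1,1) = 82.
Anti-diagonal needs 264; the known cells sum to 178, so (1,3) = 86.
Column 1 must total 264; the given cells sum to 172, so (2,1) = 92.
The remaining cell in column 3 is (2,3) = 264 − 180 = 84.

84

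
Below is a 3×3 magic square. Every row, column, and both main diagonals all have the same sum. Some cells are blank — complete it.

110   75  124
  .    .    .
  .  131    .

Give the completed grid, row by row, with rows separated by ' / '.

110 75 124 / 117 103 89 / 82 131 96

Row 1 is already complete: 110 + 75 + 124 = 309, so that is the magic constant.
The remaining cell in column 2 is (2,2) = 309 − 206 = 103.
From main diagonal, 309 − (110 + 103) gives (3,3) = 96.
The remaining cell in anti-diagonal is (3,1) = 309 − 227 = 82.
Using column 1: 110 + 82 + ? → (2,1) = 309 − 192 = 117.
Using column 3: 124 + 96 + ? → (2,3) = 309 − 220 = 89.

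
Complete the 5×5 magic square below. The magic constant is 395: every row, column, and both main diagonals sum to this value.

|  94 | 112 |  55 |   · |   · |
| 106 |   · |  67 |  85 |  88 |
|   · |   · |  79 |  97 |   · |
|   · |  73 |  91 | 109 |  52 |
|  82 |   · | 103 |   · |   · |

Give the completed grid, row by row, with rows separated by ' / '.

94 112 55 58 76 / 106 49 67 85 88 / 43 61 79 97 115 / 70 73 91 109 52 / 82 100 103 46 64

The remaining cell in row 2 is (2,2) = 395 − 346 = 49.
Using row 4: 73 + 91 + 109 + 52 + ? → (4,1) = 395 − 325 = 70.
The remaining cell in column 1 is (3,1) = 395 − 352 = 43.
Main diagonal needs 395; the known cells sum to 331, so (5,5) = 64.
The remaining cell in anti-diagonal is (1,5) = 395 − 319 = 76.
Row 1 needs 395; the known cells sum to 337, so (1,4) = 58.
Column 4 needs 395; the known cells sum to 349, so (5,4) = 46.
Column 5 must total 395; the given cells sum to 280, so (3,5) = 115.
Row 3 must total 395; the given cells sum to 334, so (3,2) = 61.
From row 5, 395 − (82 + 103 + 46 + 64) gives (5,2) = 100.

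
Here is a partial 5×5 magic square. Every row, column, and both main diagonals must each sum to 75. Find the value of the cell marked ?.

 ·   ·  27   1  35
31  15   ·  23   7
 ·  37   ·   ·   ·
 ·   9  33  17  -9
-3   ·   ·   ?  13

39

Row 2 must total 75; the given cells sum to 76, so (2,3) = -1.
From row 4, 75 − (9 + 33 + 17 + (-9)) gives (4,1) = 25.
Column 5 must total 75; the given cells sum to 46, so (3,5) = 29.
The remaining cell in anti-diagonal is (3,3) = 75 − 64 = 11.
From column 3, 75 − (27 + (-1) + 11 + 33) gives (5,3) = 5.
Main diagonal needs 75; the known cells sum to 56, so (1,1) = 19.
From row 1, 75 − (19 + 27 + 1 + 35) gives (1,2) = -7.
Column 1 must total 75; the given cells sum to 72, so (3,1) = 3.
From column 2, 75 − (-7 + 15 + 37 + 9) gives (5,2) = 21.
Row 3: 3 + 37 + 11 + 29 + ? = 75, so (3,4) = -5.
From row 5, 75 − (-3 + 21 + 5 + 13) gives (5,4) = 39.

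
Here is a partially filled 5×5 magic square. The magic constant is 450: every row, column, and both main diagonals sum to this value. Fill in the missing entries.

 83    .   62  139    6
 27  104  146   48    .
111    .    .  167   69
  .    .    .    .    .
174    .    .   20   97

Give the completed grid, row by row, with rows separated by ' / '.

83 160 62 139 6 / 27 104 146 48 125 / 111 13 90 167 69 / 55 132 34 76 153 / 174 41 118 20 97

Row 1: 83 + 62 + 139 + 6 + ? = 450, so (1,2) = 160.
The remaining cell in row 2 is (2,5) = 450 − 325 = 125.
Using column 1: 83 + 27 + 111 + 174 + ? → (4,1) = 450 − 395 = 55.
The remaining cell in column 4 is (4,4) = 450 − 374 = 76.
Column 5 must total 450; the given cells sum to 297, so (4,5) = 153.
Main diagonal needs 450; the known cells sum to 360, so (3,3) = 90.
From anti-diagonal, 450 − (6 + 48 + 90 + 174) gives (4,2) = 132.
Using row 3: 111 + 90 + 167 + 69 + ? → (3,2) = 450 − 437 = 13.
Row 4 must total 450; the given cells sum to 416, so (4,3) = 34.
Column 2 must total 450; the given cells sum to 409, so (5,2) = 41.
From column 3, 450 − (62 + 146 + 90 + 34) gives (5,3) = 118.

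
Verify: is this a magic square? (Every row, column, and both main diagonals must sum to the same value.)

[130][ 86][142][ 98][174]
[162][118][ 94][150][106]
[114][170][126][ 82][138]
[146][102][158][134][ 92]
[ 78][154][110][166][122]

No — row 5 sums to 630 but row 4 sums to 632.

Row 1: 130 + 86 + 142 + 98 + 174 = 630.
Row 2: 162 + 118 + 94 + 150 + 106 = 630.
Row 3: 114 + 170 + 126 + 82 + 138 = 630.
Row 4: 146 + 102 + 158 + 134 + 92 = 632.
Row 5: 78 + 154 + 110 + 166 + 122 = 630.
Column 1: 130 + 162 + 114 + 146 + 78 = 630.
Column 2: 86 + 118 + 170 + 102 + 154 = 630.
Column 3: 142 + 94 + 126 + 158 + 110 = 630.
Column 4: 98 + 150 + 82 + 134 + 166 = 630.
Column 5: 174 + 106 + 138 + 92 + 122 = 632.
Main diagonal: 130 + 118 + 126 + 134 + 122 = 630.
Anti-diagonal: 174 + 150 + 126 + 102 + 78 = 630.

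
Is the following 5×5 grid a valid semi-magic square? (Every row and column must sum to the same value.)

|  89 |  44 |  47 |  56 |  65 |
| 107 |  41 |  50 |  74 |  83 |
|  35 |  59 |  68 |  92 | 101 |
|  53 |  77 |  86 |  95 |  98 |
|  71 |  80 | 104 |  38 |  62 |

No — row 4 sums to 409 but row 2 sums to 355.

Row 1: 89 + 44 + 47 + 56 + 65 = 301.
Row 2: 107 + 41 + 50 + 74 + 83 = 355.
Row 3: 35 + 59 + 68 + 92 + 101 = 355.
Row 4: 53 + 77 + 86 + 95 + 98 = 409.
Row 5: 71 + 80 + 104 + 38 + 62 = 355.
Column 1: 89 + 107 + 35 + 53 + 71 = 355.
Column 2: 44 + 41 + 59 + 77 + 80 = 301.
Column 3: 47 + 50 + 68 + 86 + 104 = 355.
Column 4: 56 + 74 + 92 + 95 + 38 = 355.
Column 5: 65 + 83 + 101 + 98 + 62 = 409.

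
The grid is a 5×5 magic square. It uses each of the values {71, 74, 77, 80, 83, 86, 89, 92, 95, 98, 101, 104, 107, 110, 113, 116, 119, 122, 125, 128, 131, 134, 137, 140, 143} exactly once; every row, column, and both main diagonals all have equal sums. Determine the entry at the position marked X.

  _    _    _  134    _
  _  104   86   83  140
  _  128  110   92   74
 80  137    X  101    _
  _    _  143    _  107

The 25 entries sum to 2675, so each line sums to 2675/5 = 535.
The remaining cell in row 2 is (2,1) = 535 − 413 = 122.
Row 3 must total 535; the given cells sum to 404, so (3,1) = 131.
From column 4, 535 − (134 + 83 + 92 + 101) gives (5,4) = 125.
Main diagonal must total 535; the given cells sum to 422, so (1,1) = 113.
Using column 1: 113 + 122 + 131 + 80 + ? → (5,1) = 535 − 446 = 89.
From anti-diagonal, 535 − (83 + 110 + 137 + 89) gives (1,5) = 116.
Row 5 needs 535; the known cells sum to 464, so (5,2) = 71.
From column 2, 535 − (104 + 128 + 137 + 71) gives (1,2) = 95.
From column 5, 535 − (116 + 140 + 74 + 107) gives (4,5) = 98.
Row 1 must total 535; the given cells sum to 458, so (1,3) = 77.
Row 4 must total 535; the given cells sum to 416, so (4,3) = 119.

119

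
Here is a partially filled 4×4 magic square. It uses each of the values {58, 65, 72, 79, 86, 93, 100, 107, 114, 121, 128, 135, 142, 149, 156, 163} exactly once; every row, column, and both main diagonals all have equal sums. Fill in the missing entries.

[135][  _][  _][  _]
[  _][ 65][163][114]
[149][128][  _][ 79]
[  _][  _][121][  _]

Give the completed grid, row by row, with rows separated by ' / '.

135 142 72 93 / 100 65 163 114 / 149 128 86 79 / 58 107 121 156

The 16 entries sum to 1768, so each line sums to 1768/4 = 442.
Row 2 needs 442; the known cells sum to 342, so (2,1) = 100.
From row 3, 442 − (149 + 128 + 79) gives (3,3) = 86.
Column 1: 135 + 100 + 149 + ? = 442, so (4,1) = 58.
Column 3: 163 + 86 + 121 + ? = 442, so (1,3) = 72.
Main diagonal must total 442; the given cells sum to 286, so (4,4) = 156.
Using anti-diagonal: 163 + 128 + 58 + ? → (1,4) = 442 − 349 = 93.
The remaining cell in row 1 is (1,2) = 442 − 300 = 142.
The remaining cell in row 4 is (4,2) = 442 − 335 = 107.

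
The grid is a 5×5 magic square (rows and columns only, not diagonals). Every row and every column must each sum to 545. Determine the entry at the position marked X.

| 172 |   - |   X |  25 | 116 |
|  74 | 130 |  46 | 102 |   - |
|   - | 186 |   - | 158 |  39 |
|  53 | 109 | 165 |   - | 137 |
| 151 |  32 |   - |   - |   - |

Row 2 must total 545; the given cells sum to 352, so (2,5) = 193.
Row 4 must total 545; the given cells sum to 464, so (4,4) = 81.
From column 1, 545 − (172 + 74 + 53 + 151) gives (3,1) = 95.
The remaining cell in column 2 is (1,2) = 545 − 457 = 88.
Column 4: 25 + 102 + 158 + 81 + ? = 545, so (5,4) = 179.
Using column 5: 116 + 193 + 39 + 137 + ? → (5,5) = 545 − 485 = 60.
Row 1 needs 545; the known cells sum to 401, so (1,3) = 144.

144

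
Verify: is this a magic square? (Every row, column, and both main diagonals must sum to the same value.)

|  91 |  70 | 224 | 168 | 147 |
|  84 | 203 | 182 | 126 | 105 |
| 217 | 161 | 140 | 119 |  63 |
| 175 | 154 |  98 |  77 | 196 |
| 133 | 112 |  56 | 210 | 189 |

Row 1: 91 + 70 + 224 + 168 + 147 = 700.
Row 2: 84 + 203 + 182 + 126 + 105 = 700.
Row 3: 217 + 161 + 140 + 119 + 63 = 700.
Row 4: 175 + 154 + 98 + 77 + 196 = 700.
Row 5: 133 + 112 + 56 + 210 + 189 = 700.
Column 1: 91 + 84 + 217 + 175 + 133 = 700.
Column 2: 70 + 203 + 161 + 154 + 112 = 700.
Column 3: 224 + 182 + 140 + 98 + 56 = 700.
Column 4: 168 + 126 + 119 + 77 + 210 = 700.
Column 5: 147 + 105 + 63 + 196 + 189 = 700.
Main diagonal: 91 + 203 + 140 + 77 + 189 = 700.
Anti-diagonal: 147 + 126 + 140 + 154 + 133 = 700.
All lines sum to 700.

Yes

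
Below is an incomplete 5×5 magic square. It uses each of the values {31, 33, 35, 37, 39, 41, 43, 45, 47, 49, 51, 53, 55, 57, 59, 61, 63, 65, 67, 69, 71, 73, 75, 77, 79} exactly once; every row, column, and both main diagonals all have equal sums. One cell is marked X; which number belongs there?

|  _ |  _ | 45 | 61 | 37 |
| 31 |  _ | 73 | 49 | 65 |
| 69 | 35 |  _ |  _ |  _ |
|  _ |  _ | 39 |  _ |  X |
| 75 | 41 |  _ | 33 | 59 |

71

The 25 entries sum to 1375, so each line sums to 1375/5 = 275.
Using row 2: 31 + 73 + 49 + 65 + ? → (2,2) = 275 − 218 = 57.
Row 5: 75 + 41 + 33 + 59 + ? = 275, so (5,3) = 67.
From column 3, 275 − (45 + 73 + 39 + 67) gives (3,3) = 51.
Using anti-diagonal: 37 + 49 + 51 + 75 + ? → (4,2) = 275 − 212 = 63.
Using column 2: 57 + 35 + 63 + 41 + ? → (1,2) = 275 − 196 = 79.
Row 1 must total 275; the given cells sum to 222, so (1,1) = 53.
Column 1: 53 + 31 + 69 + 75 + ? = 275, so (4,1) = 47.
Main diagonal needs 275; the known cells sum to 220, so (4,4) = 55.
Row 4 needs 275; the known cells sum to 204, so (4,5) = 71.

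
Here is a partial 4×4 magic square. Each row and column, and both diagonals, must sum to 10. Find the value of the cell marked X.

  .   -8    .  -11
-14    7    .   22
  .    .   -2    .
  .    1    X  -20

13

Row 2: -14 + 7 + 22 + ? = 10, so (2,3) = -5.
Column 2: -8 + 7 + 1 + ? = 10, so (3,2) = 10.
Using column 4: -11 + 22 + (-20) + ? → (3,4) = 10 − (-9) = 19.
The remaining cell in main diagonal is (1,1) = 10 − (-15) = 25.
Anti-diagonal needs 10; the known cells sum to -6, so (4,1) = 16.
From row 1, 10 − (25 + (-8) + (-11)) gives (1,3) = 4.
Row 3 needs 10; the known cells sum to 27, so (3,1) = -17.
Row 4: 16 + 1 + (-20) + ? = 10, so (4,3) = 13.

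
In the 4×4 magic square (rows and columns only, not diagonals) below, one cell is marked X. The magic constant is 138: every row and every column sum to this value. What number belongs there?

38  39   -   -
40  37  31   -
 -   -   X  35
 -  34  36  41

Row 2 must total 138; the given cells sum to 108, so (2,4) = 30.
Using row 4: 34 + 36 + 41 + ? → (4,1) = 138 − 111 = 27.
The remaining cell in column 1 is (3,1) = 138 − 105 = 33.
The remaining cell in column 2 is (3,2) = 138 − 110 = 28.
Column 4 must total 138; the given cells sum to 106, so (1,4) = 32.
Row 1 must total 138; the given cells sum to 109, so (1,3) = 29.
Using row 3: 33 + 28 + 35 + ? → (3,3) = 138 − 96 = 42.

42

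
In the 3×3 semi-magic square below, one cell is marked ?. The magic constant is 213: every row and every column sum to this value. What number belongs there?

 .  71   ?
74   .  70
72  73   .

75

The remaining cell in row 2 is (2,2) = 213 − 144 = 69.
Row 3 must total 213; the given cells sum to 145, so (3,3) = 68.
Column 1: 74 + 72 + ? = 213, so (1,1) = 67.
From column 3, 213 − (70 + 68) gives (1,3) = 75.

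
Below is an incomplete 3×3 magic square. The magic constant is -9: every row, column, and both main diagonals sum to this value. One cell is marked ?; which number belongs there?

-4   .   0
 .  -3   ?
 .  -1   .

Using row 1: -4 + 0 + ? → (1,2) = -9 − (-4) = -5.
Main diagonal needs -9; the known cells sum to -7, so (3,3) = -2.
The remaining cell in anti-diagonal is (3,1) = -9 − (-3) = -6.
Using column 1: -4 + (-6) + ? → (2,1) = -9 − (-10) = 1.
Using column 3: 0 + (-2) + ? → (2,3) = -9 − (-2) = -7.

-7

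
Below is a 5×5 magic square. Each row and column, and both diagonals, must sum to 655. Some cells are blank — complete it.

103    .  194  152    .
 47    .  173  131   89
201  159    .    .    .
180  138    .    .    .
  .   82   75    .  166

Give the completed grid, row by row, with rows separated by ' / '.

Row 2 needs 655; the known cells sum to 440, so (2,2) = 215.
The remaining cell in column 1 is (5,1) = 655 − 531 = 124.
Column 2 must total 655; the given cells sum to 594, so (1,2) = 61.
From row 1, 655 − (103 + 61 + 194 + 152) gives (1,5) = 145.
Row 5 must total 655; the given cells sum to 447, so (5,4) = 208.
Anti-diagonal must total 655; the given cells sum to 538, so (3,3) = 117.
The remaining cell in column 3 is (4,3) = 655 − 559 = 96.
Main diagonal must total 655; the given cells sum to 601, so (4,4) = 54.
From row 4, 655 − (180 + 138 + 96 + 54) gives (4,5) = 187.
Column 4 must total 655; the given cells sum to 545, so (3,4) = 110.
Column 5: 145 + 89 + 187 + 166 + ? = 655, so (3,5) = 68.

103 61 194 152 145 / 47 215 173 131 89 / 201 159 117 110 68 / 180 138 96 54 187 / 124 82 75 208 166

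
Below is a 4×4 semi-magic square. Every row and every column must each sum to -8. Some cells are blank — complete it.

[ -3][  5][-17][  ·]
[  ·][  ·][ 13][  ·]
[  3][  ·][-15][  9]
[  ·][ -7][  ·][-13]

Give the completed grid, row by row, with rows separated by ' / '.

-3 5 -17 7 / -9 -1 13 -11 / 3 -5 -15 9 / 1 -7 11 -13

Using row 1: -3 + 5 + (-17) + ? → (1,4) = -8 − (-15) = 7.
Using row 3: 3 + (-15) + 9 + ? → (3,2) = -8 − (-3) = -5.
Column 2: 5 + (-5) + (-7) + ? = -8, so (2,2) = -1.
Column 3 must total -8; the given cells sum to -19, so (4,3) = 11.
Column 4 needs -8; the known cells sum to 3, so (2,4) = -11.
Row 2: -1 + 13 + (-11) + ? = -8, so (2,1) = -9.
Row 4 must total -8; the given cells sum to -9, so (4,1) = 1.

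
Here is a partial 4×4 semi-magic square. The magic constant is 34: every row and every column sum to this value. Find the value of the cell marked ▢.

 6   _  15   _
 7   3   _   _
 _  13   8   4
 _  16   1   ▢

The remaining cell in row 3 is (3,1) = 34 − 25 = 9.
Column 1 needs 34; the known cells sum to 22, so (4,1) = 12.
From column 2, 34 − (3 + 13 + 16) gives (1,2) = 2.
Column 3 needs 34; the known cells sum to 24, so (2,3) = 10.
From row 1, 34 − (6 + 2 + 15) gives (1,4) = 11.
From row 2, 34 − (7 + 3 + 10) gives (2,4) = 14.
Using row 4: 12 + 16 + 1 + ? → (4,4) = 34 − 29 = 5.

5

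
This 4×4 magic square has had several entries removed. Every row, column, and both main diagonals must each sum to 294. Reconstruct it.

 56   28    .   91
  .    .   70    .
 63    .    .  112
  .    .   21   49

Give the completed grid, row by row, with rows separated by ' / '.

56 28 119 91 / 77 105 70 42 / 63 35 84 112 / 98 126 21 49

Row 1 must total 294; the given cells sum to 175, so (1,3) = 119.
Column 3 needs 294; the known cells sum to 210, so (3,3) = 84.
Column 4 must total 294; the given cells sum to 252, so (2,4) = 42.
Main diagonal must total 294; the given cells sum to 189, so (2,2) = 105.
Using row 2: 105 + 70 + 42 + ? → (2,1) = 294 − 217 = 77.
From row 3, 294 − (63 + 84 + 112) gives (3,2) = 35.
Using column 1: 56 + 77 + 63 + ? → (4,1) = 294 − 196 = 98.
Using column 2: 28 + 105 + 35 + ? → (4,2) = 294 − 168 = 126.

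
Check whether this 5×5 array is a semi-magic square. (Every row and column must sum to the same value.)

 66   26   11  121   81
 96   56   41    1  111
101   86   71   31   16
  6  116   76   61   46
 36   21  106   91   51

Yes

Row 1: 66 + 26 + 11 + 121 + 81 = 305.
Row 2: 96 + 56 + 41 + 1 + 111 = 305.
Row 3: 101 + 86 + 71 + 31 + 16 = 305.
Row 4: 6 + 116 + 76 + 61 + 46 = 305.
Row 5: 36 + 21 + 106 + 91 + 51 = 305.
Column 1: 66 + 96 + 101 + 6 + 36 = 305.
Column 2: 26 + 56 + 86 + 116 + 21 = 305.
Column 3: 11 + 41 + 71 + 76 + 106 = 305.
Column 4: 121 + 1 + 31 + 61 + 91 = 305.
Column 5: 81 + 111 + 16 + 46 + 51 = 305.
All lines sum to 305.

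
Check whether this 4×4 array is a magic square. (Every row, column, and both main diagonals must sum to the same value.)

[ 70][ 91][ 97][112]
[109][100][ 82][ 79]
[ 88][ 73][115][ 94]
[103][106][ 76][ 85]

Yes

Row 1: 70 + 91 + 97 + 112 = 370.
Row 2: 109 + 100 + 82 + 79 = 370.
Row 3: 88 + 73 + 115 + 94 = 370.
Row 4: 103 + 106 + 76 + 85 = 370.
Column 1: 70 + 109 + 88 + 103 = 370.
Column 2: 91 + 100 + 73 + 106 = 370.
Column 3: 97 + 82 + 115 + 76 = 370.
Column 4: 112 + 79 + 94 + 85 = 370.
Main diagonal: 70 + 100 + 115 + 85 = 370.
Anti-diagonal: 112 + 82 + 73 + 103 = 370.
All lines sum to 370.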